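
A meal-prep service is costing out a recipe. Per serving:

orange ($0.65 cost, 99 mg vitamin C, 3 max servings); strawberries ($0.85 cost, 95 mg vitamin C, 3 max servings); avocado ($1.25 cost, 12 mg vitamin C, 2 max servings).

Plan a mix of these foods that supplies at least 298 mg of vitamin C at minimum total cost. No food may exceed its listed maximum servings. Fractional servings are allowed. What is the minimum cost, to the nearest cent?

$1.96

Cost per mg of vitamin C: orange $0.0066, strawberries $0.0089, avocado $0.1042.
Take 3 servings of orange: +297.0 mg vitamin C for $1.95 (total $1.95, still need 1.0 mg).
Take 0.01053 servings of strawberries: +1.0 mg vitamin C for $0.01 (total $1.96, still need 0.0 mg).
Greedy by cheapest-per-mg is optimal for a single linear constraint, so the minimum cost is $1.96.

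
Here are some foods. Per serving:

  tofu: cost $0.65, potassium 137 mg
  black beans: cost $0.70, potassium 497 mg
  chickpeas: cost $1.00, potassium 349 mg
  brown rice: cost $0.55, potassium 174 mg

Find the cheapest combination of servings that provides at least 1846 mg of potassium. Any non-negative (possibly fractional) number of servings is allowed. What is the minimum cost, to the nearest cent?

$2.60

Cost per mg of potassium: black beans $0.0014, chickpeas $0.0029, brown rice $0.0032, tofu $0.0047.
With no serving limits, use only black beans: 1846 mg / 497 mg = 3.714 servings × $0.70 = $2.60.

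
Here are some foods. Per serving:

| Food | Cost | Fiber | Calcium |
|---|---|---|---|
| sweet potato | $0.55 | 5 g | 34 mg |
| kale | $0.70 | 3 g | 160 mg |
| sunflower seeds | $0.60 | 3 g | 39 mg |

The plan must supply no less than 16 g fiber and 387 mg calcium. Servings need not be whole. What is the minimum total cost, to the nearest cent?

A basic optimal solution has at most two foods positive. Try each food alone and each pair with both targets met exactly.
sweet potato only: max(16/5, 387/34) = 11.38 servings → $6.26.
kale only: max(16/3, 387/160) = 5.333 servings → $3.73.
sunflower seeds only: max(16/3, 387/39) = 9.923 servings → $5.95.
sweet potato + kale with both tight: 2.004 servings and 1.993 servings → $2.50.
sweet potato + sunflower seeds: the both-tight solution has a negative serving — not a feasible corner.
kale + sunflower seeds with both tight: 1.479 servings and 3.854 servings → $3.35.
So the least-cost plan costs $2.50.

$2.50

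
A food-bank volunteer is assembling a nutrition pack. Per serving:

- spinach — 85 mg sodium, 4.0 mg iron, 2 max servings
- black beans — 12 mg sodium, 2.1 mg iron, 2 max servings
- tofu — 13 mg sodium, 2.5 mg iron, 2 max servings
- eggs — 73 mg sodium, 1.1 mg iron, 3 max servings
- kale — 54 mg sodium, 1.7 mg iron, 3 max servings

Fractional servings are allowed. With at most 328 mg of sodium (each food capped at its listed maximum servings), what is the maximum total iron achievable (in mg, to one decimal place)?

Iron per mg sodium: tofu 0.1923, black beans 0.175, spinach 0.04706, kale 0.03148, eggs 0.01507.
Take 2 servings of tofu: uses 26 mg sodium, +5.0 mg iron (running total 5.0 mg).
Take 2 servings of black beans: uses 24 mg sodium, +4.2 mg iron (running total 9.2 mg).
Take 2 servings of spinach: uses 170 mg sodium, +8.0 mg iron (running total 17.2 mg).
Take 2 servings of kale: uses 108 mg sodium, +3.4 mg iron (running total 20.6 mg).
Filling greedily by iron-per-mg sodium is optimal for one linear limit, giving 20.6 mg.

20.6 mg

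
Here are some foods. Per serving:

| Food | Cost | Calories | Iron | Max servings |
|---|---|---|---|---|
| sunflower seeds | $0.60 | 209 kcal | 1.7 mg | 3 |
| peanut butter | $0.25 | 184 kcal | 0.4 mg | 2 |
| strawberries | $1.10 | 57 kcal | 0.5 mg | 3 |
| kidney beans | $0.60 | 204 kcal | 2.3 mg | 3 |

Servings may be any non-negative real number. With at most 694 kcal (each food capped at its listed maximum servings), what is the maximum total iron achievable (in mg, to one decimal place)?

7.6 mg

Iron per kcal: kidney beans 0.01127, strawberries 0.008772, sunflower seeds 0.008134, peanut butter 0.002174.
Take 3 servings of kidney beans: uses 612 kcal, +6.9 mg iron (running total 6.9 mg).
Take 1.439 servings of strawberries: uses 82 kcal, +0.7 mg iron (running total 7.6 mg).
Filling greedily by iron-per-kcal is optimal for one linear limit, giving 7.6 mg.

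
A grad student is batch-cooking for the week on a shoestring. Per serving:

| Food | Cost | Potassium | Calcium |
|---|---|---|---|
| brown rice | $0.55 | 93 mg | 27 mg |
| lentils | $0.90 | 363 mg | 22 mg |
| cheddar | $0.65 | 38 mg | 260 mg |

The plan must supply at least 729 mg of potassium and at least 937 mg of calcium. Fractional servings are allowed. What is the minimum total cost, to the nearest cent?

For a min-cost LP with two ≥-constraints, a basic feasible solution has at most two positive variables.
brown rice only: max(729/93, 937/27) = 34.7 servings → $19.09.
lentils only: max(729/363, 937/22) = 42.59 servings → $38.33.
cheddar only: max(729/38, 937/260) = 19.18 servings → $12.47.
brown rice + lentils with both targets exact would need a negative amount; discard.
brown rice + cheddar with both tight: 6.648 servings and 2.913 servings → $5.55.
lentils + cheddar with both tight: 1.646 servings and 3.465 servings → $3.73.
Cheapest feasible corner: $3.73.

$3.73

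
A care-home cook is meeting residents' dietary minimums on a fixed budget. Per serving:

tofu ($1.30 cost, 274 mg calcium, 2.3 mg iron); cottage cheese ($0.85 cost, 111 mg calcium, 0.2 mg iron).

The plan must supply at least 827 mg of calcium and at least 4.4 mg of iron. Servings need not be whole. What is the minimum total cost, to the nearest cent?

tofu only: max(827/274, 4.4/2.3) = 3.018 servings → $3.92.
cottage cheese only: max(827/111, 4.4/0.2) = 22 servings → $18.70.
tofu + cottage cheese with both tight: 1.611 servings and 3.474 servings → $5.05.
The minimum over all feasible corners is $3.92.

$3.92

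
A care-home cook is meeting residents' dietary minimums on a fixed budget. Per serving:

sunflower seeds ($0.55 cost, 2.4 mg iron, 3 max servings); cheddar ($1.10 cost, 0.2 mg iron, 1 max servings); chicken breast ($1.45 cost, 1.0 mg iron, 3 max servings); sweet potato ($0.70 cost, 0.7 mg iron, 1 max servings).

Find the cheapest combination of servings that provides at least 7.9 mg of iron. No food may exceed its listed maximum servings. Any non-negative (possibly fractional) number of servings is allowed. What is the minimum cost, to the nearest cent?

Cost per mg of iron: sunflower seeds $0.2292, sweet potato $1.0000, chicken breast $1.4500, cheddar $5.5000.
Take 3 servings of sunflower seeds: +7.2 mg iron for $1.65 (total $1.65, still need 0.7 mg).
Take 1 serving of sweet potato: +0.7 mg iron for $0.70 (total $2.35, still need 0.0 mg).
Filling from the cheapest source first is optimal under one linear minimum: $2.35.

$2.35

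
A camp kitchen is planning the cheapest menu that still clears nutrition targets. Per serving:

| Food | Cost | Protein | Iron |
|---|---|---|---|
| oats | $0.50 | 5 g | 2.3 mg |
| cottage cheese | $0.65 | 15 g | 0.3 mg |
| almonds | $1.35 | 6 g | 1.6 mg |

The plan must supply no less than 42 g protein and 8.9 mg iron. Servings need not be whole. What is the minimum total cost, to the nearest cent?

$2.86

oats only: max(42/5, 8.9/2.3) = 8.4 servings → $4.20.
cottage cheese only: max(42/15, 8.9/0.3) = 29.67 servings → $19.28.
almonds only: max(42/6, 8.9/1.6) = 7 servings → $9.45.
oats + cottage cheese with both tight: 3.664 servings and 1.579 servings → $2.86.
oats + almonds with both targets exact would need a negative amount; discard.
cottage cheese + almonds with both tight: 0.6216 servings and 5.446 servings → $7.76.
So the least-cost plan costs $2.86.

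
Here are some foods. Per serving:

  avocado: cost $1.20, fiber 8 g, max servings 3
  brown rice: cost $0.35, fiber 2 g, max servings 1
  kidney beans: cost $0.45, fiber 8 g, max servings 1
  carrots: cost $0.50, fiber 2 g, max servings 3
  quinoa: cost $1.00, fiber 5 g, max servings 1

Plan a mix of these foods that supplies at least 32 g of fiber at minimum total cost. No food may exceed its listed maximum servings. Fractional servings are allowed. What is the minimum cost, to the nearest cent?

$4.05

Cost per g of fiber: kidney beans $0.0563, avocado $0.1500, brown rice $0.1750, quinoa $0.2000, carrots $0.2500.
Take 1 serving of kidney beans: +8.0 g fiber for $0.45 (total $0.45, still need 24.0 g).
Take 3 servings of avocado: +24.0 g fiber for $3.60 (total $4.05, still need 0.0 g).
Greedy by cheapest-per-g is optimal for a single linear constraint, so the minimum cost is $4.05.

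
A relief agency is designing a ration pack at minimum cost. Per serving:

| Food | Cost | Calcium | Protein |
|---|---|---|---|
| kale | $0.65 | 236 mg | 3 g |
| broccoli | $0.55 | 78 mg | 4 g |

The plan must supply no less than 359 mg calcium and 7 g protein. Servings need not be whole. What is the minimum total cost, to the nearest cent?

$1.26

For a min-cost LP with two ≥-constraints, a basic feasible solution has at most two positive variables.
kale only: max(359/236, 7/3) = 2.333 servings → $1.52.
broccoli only: max(359/78, 7/4) = 4.603 servings → $2.53.
kale + broccoli with both tight: 1.254 servings and 0.8099 servings → $1.26.
So the least-cost plan costs $1.26.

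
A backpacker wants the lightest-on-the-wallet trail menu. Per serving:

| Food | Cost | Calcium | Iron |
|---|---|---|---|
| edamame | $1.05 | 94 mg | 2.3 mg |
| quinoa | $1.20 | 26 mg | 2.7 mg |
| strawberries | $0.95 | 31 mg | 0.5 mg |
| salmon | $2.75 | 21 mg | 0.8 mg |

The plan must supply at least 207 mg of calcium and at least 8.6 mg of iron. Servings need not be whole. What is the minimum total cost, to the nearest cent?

$3.87

A basic optimal solution has at most two foods positive. Try each food alone and each pair with both targets met exactly.
edamame only: max(207/94, 8.6/2.3) = 3.739 servings → $3.93.
quinoa only: max(207/26, 8.6/2.7) = 7.962 servings → $9.55.
strawberries only: max(207/31, 8.6/0.5) = 17.2 servings → $16.34.
salmon only: max(207/21, 8.6/0.8) = 10.75 servings → $29.56.
edamame + quinoa with both tight: 1.728 servings and 1.713 servings → $3.87.
edamame + strawberries with both targets exact would need a negative amount; discard.
edamame + salmon: intersection lies outside the first quadrant.
quinoa + strawberries with both tight: 2.307 servings and 4.743 servings → $7.27.
quinoa + salmon with both tight: 0.4178 servings and 9.34 servings → $26.19.
strawberries + salmon: intersection lies outside the first quadrant.
The minimum over all feasible corners is $3.87.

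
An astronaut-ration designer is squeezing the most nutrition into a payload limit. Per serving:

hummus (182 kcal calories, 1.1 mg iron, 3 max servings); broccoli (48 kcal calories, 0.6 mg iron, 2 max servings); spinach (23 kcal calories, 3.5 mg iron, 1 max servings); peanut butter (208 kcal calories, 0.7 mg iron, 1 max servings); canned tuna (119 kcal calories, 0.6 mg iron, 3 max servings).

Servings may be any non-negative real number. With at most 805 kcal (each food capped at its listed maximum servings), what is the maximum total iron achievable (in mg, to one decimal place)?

Iron per kcal: spinach 0.1522, broccoli 0.0125, hummus 0.006044, canned tuna 0.005042, peanut butter 0.003365.
Take 1 serving of spinach: uses 23 kcal, +3.5 mg iron (running total 3.5 mg).
Take 2 servings of broccoli: uses 96 kcal, +1.2 mg iron (running total 4.7 mg).
Take 3 servings of hummus: uses 546 kcal, +3.3 mg iron (running total 8.0 mg).
Take 1.176 servings of canned tuna: uses 140 kcal, +0.7 mg iron (running total 8.7 mg).
Greedy by best ratio exhausts the calories allowance optimally: 8.7 mg.

8.7 mg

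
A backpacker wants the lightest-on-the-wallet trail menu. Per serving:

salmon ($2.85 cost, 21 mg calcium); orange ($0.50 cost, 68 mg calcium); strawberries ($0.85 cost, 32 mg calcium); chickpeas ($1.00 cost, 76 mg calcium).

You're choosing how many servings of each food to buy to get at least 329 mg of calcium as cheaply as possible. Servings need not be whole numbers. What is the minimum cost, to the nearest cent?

Cost per mg of calcium: orange $0.0074, chickpeas $0.0132, strawberries $0.0266, salmon $0.1357.
With no serving limits, use only orange: 329 mg / 68 mg = 4.838 servings × $0.50 = $2.42.

$2.42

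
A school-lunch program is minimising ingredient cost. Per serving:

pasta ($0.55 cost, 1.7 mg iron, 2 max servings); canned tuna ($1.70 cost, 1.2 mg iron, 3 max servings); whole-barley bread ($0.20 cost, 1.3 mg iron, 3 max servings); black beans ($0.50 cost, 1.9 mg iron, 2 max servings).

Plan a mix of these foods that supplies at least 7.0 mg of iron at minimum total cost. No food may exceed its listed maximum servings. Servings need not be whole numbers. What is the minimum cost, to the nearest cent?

Cost per mg of iron: whole-barley bread $0.1538, black beans $0.2632, pasta $0.3235, canned tuna $1.4167.
Take 3 servings of whole-barley bread: +3.9 mg iron for $0.60 (total $0.60, still need 3.1 mg).
Take 1.632 servings of black beans: +3.1 mg iron for $0.82 (total $1.42, still need 0.0 mg).
Greedy by cheapest-per-mg is optimal for a single linear constraint, so the minimum cost is $1.42.

$1.42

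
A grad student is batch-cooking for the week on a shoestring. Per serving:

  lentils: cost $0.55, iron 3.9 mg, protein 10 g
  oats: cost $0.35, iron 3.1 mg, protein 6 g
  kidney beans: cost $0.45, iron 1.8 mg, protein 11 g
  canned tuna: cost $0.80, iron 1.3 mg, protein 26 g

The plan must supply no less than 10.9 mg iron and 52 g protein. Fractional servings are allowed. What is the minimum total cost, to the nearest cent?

lentils only: max(10.9/3.9, 52/10) = 5.2 servings → $2.86.
oats only: max(10.9/3.1, 52/6) = 8.667 servings → $3.03.
kidney beans only: max(10.9/1.8, 52/11) = 6.056 servings → $2.73.
canned tuna only: max(10.9/1.3, 52/26) = 8.385 servings → $6.71.
lentils + oats: the both-tight solution has a negative serving — not a feasible corner.
lentils + kidney beans with both tight: 1.056 servings and 3.767 servings → $2.28.
lentils + canned tuna with both tight: 2.441 servings and 1.061 servings → $2.19.
oats + kidney beans with both tight: 1.129 servings and 4.112 servings → $2.25.
oats + canned tuna with both tight: 2.964 servings and 1.316 servings → $2.09.
kidney beans + canned tuna: intersection lies outside the first quadrant.
The minimum over all feasible corners is $2.09.

$2.09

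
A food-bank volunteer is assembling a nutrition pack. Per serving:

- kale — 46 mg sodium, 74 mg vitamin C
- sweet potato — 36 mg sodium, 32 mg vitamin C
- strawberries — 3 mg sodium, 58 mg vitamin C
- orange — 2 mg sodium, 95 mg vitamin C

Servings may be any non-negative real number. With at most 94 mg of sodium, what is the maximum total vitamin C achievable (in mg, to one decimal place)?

Vitamin C per mg sodium: orange 47.5, strawberries 19.33, kale 1.609, sweet potato 0.8889.
With no serving limits, spend the whole sodium allowance on orange: 94 mg / 2 mg × 95 mg = 4465.0 mg.

4465.0 mg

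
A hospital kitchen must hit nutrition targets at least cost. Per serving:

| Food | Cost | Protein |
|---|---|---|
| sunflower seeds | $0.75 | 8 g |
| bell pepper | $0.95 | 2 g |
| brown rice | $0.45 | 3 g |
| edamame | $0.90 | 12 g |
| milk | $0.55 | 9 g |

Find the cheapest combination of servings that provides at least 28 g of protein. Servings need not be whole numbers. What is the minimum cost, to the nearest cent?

Cost per g of protein: milk $0.0611, edamame $0.0750, sunflower seeds $0.0938, brown rice $0.1500, bell pepper $0.4750.
With no serving limits, use only milk: 28 g / 9 g = 3.111 servings × $0.55 = $1.71.

$1.71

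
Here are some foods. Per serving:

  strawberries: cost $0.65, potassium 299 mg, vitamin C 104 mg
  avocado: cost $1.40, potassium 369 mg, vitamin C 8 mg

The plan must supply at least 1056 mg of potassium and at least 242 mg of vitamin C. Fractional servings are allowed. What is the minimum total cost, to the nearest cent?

Compare the cost at each extreme point of the feasible region.
strawberries only: max(1056/299, 242/104) = 3.532 servings → $2.30.
avocado only: max(1056/369, 242/8) = 30.25 servings → $42.35.
strawberries + avocado with both tight: 2.247 servings and 1.041 servings → $2.92.
The minimum over all feasible corners is $2.30.

$2.30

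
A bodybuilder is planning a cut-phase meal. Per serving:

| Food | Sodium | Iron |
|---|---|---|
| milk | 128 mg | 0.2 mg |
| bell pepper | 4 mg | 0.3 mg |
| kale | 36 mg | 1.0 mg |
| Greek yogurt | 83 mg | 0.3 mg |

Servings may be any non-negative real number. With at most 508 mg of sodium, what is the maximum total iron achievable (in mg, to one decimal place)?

38.1 mg

Iron per mg sodium: bell pepper 0.075, kale 0.02778, Greek yogurt 0.003614, milk 0.001563.
With no serving limits, spend the whole sodium allowance on bell pepper: 508 mg / 4 mg × 0.3 mg = 38.1 mg.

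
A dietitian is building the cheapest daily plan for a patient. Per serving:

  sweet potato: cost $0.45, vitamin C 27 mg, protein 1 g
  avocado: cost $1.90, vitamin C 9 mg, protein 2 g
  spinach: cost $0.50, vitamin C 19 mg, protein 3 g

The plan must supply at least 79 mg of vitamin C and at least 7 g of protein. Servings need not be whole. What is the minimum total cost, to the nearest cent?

$1.64

A basic optimal solution has at most two foods positive. Try each food alone and each pair with both targets met exactly.
sweet potato only: max(79/27, 7/1) = 7 servings → $3.15.
avocado only: max(79/9, 7/2) = 8.778 servings → $16.68.
spinach only: max(79/19, 7/3) = 4.158 servings → $2.08.
sweet potato + avocado with both tight: 2.111 servings and 2.444 servings → $5.59.
sweet potato + spinach with both tight: 1.677 servings and 1.774 servings → $1.64.
avocado + spinach: the both-tight solution has a negative serving — not a feasible corner.
The minimum over all feasible corners is $1.64.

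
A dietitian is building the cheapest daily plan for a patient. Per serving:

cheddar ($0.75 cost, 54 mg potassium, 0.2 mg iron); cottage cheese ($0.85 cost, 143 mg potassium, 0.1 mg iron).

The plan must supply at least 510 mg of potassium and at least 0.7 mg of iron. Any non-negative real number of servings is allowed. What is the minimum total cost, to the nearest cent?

$3.94

Compare the cost at each extreme point of the feasible region.
cheddar only: max(510/54, 0.7/0.2) = 9.444 servings → $7.08.
cottage cheese only: max(510/143, 0.7/0.1) = 7 servings → $5.95.
cheddar + cottage cheese with both tight: 2.116 servings and 2.767 servings → $3.94.
So the least-cost plan costs $3.94.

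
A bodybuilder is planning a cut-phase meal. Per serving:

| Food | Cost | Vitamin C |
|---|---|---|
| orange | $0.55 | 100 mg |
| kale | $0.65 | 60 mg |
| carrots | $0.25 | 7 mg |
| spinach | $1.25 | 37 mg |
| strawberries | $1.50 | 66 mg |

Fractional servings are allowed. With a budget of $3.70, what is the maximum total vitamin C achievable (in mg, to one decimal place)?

Vitamin C per dollar: orange 181.8, kale 92.31, strawberries 44, spinach 29.6, carrots 28.
With no serving limits, spend the whole cost allowance on orange: $3.70 / $0.55 × 100 mg = 672.7 mg.

672.7 mg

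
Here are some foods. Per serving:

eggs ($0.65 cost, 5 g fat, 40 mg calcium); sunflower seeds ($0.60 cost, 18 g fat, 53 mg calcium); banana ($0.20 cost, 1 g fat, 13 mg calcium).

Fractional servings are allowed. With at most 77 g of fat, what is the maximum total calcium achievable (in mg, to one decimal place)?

1001.0 mg

Calcium per g fat: banana 13, eggs 8, sunflower seeds 2.944.
With no serving limits, spend the whole fat allowance on banana: 77 g / 1 g × 13 mg = 1001.0 mg.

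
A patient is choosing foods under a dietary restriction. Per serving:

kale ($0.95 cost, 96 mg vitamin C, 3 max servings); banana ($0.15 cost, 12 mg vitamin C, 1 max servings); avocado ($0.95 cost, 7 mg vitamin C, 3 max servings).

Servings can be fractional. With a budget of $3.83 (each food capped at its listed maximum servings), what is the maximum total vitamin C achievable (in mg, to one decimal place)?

Vitamin C per dollar: kale 101.1, banana 80, avocado 7.368.
Take 3 servings of kale: spends $2.85, +288.0 mg vitamin C (running total 288.0 mg).
Take 1 serving of banana: spends $0.15, +12.0 mg vitamin C (running total 300.0 mg).
Take 0.8737 servings of avocado: spends $0.83, +6.1 mg vitamin C (running total 306.1 mg).
Greedy by best ratio exhausts the cost allowance optimally: 306.1 mg.

306.1 mg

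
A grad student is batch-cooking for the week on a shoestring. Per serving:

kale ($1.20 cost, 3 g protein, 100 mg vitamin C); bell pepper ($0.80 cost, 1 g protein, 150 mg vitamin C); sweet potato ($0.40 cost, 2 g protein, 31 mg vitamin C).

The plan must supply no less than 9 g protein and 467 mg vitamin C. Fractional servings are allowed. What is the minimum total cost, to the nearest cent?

$3.26

At the optimum either one food covers both requirements or two foods hit both targets exactly; no other combination can be cheaper.
kale only: max(9/3, 467/100) = 4.67 servings → $5.60.
bell pepper only: max(9/1, 467/150) = 9 servings → $7.20.
sweet potato only: max(9/2, 467/31) = 15.06 servings → $6.03.
kale + bell pepper with both tight: 2.523 servings and 1.431 servings → $4.17.
kale + sweet potato with both targets exact would need a negative amount; discard.
bell pepper + sweet potato with both tight: 2.435 servings and 3.283 servings → $3.26.
The minimum over all feasible corners is $3.26.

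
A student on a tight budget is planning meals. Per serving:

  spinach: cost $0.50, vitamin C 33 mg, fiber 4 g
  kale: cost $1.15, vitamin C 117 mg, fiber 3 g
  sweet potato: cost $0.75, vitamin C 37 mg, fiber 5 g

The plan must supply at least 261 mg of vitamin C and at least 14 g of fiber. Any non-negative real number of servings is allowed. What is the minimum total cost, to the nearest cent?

spinach only: max(261/33, 14/4) = 7.909 servings → $3.95.
kale only: max(261/117, 14/3) = 4.667 servings → $5.37.
sweet potato only: max(261/37, 14/5) = 7.054 servings → $5.29.
spinach + kale with both tight: 2.317 servings and 1.577 servings → $2.97.
spinach + sweet potato: intersection lies outside the first quadrant.
kale + sweet potato with both tight: 1.66 servings and 1.804 servings → $3.26.
Cheapest feasible corner: $2.97.

$2.97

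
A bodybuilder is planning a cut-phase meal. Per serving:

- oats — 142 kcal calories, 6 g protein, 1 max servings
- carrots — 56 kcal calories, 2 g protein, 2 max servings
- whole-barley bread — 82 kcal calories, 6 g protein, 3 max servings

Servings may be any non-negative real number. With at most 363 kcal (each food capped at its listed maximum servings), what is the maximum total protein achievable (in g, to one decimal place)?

22.9 g

Protein per kcal: whole-barley bread 0.07317, oats 0.04225, carrots 0.03571.
Take 3 servings of whole-barley bread: uses 246 kcal, +18.0 g protein (running total 18.0 g).
Take 0.8239 servings of oats: uses 117 kcal, +4.9 g protein (running total 22.9 g).
Filling greedily by protein-per-kcal is optimal for one linear limit, giving 22.9 g.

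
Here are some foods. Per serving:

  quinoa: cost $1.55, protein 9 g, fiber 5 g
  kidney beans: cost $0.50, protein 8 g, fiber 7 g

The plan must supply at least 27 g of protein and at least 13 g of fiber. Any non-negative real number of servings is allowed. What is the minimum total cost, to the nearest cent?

quinoa only: max(27/9, 13/5) = 3 servings → $4.65.
kidney beans only: max(27/8, 13/7) = 3.375 servings → $1.69.
quinoa + kidney beans with both targets exact would need a negative amount; discard.
The minimum over all feasible corners is $1.69.

$1.69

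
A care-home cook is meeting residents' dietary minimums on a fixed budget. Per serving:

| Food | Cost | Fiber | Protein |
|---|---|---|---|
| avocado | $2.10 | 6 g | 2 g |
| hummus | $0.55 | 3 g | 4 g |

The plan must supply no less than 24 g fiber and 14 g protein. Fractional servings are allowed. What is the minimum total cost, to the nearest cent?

With two linear requirements the optimum uses one or two foods; enumerate the corners.
avocado only: max(24/6, 14/2) = 7 servings → $14.70.
hummus only: max(24/3, 14/4) = 8 servings → $4.40.
avocado + hummus with both tight: 3 servings and 2 servings → $7.40.
The minimum over all feasible corners is $4.40.

$4.40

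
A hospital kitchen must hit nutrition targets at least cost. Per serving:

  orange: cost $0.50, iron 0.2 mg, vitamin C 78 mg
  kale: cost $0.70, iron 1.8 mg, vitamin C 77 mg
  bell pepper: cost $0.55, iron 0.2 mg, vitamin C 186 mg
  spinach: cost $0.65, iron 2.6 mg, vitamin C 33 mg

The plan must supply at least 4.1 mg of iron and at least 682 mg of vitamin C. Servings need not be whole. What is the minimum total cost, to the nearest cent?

At the optimum either one food covers both requirements or two foods hit both targets exactly; no other combination can be cheaper.
orange only: max(4.1/0.2, 682/78) = 20.5 servings → $10.25.
kale only: max(4.1/1.8, 682/77) = 8.857 servings → $6.20.
bell pepper only: max(4.1/0.2, 682/186) = 20.5 servings → $11.28.
spinach only: max(4.1/2.6, 682/33) = 20.67 servings → $13.43.
orange + kale with both tight: 7.295 servings and 1.467 servings → $4.67.
orange + bell pepper: the both-tight solution has a negative serving — not a feasible corner.
orange + spinach with both tight: 8.348 servings and 0.9348 servings → $4.78.
kale + bell pepper with both tight: 1.961 servings and 2.855 servings → $2.94.
kale + spinach: intersection lies outside the first quadrant.
bell pepper + spinach with both tight: 3.434 servings and 1.313 servings → $2.74.
Cheapest feasible corner: $2.74.

$2.74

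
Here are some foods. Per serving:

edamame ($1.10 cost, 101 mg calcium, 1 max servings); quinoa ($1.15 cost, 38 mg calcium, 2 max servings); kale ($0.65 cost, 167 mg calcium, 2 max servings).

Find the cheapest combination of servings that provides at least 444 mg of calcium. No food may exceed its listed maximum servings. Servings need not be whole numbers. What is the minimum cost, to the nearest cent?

Cost per mg of calcium: kale $0.0039, edamame $0.0109, quinoa $0.0303.
Take 2 servings of kale: +334.0 mg calcium for $1.30 (total $1.30, still need 110.0 mg).
Take 1 serving of edamame: +101.0 mg calcium for $1.10 (total $2.40, still need 9.0 mg).
Take 0.2368 servings of quinoa: +9.0 mg calcium for $0.27 (total $2.67, still need 0.0 mg).
Greedy by cheapest-per-mg is optimal for a single linear constraint, so the minimum cost is $2.67.

$2.67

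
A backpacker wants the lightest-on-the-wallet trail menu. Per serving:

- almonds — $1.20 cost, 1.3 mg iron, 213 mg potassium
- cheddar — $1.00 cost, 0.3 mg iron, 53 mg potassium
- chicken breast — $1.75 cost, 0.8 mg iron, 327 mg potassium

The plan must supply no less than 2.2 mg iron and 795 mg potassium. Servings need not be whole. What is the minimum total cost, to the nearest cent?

The cheapest plan sits at a corner of the feasible region — with two constraints it uses at most two foods.
almonds only: max(2.2/1.3, 795/213) = 3.732 servings → $4.48.
cheddar only: max(2.2/0.3, 795/53) = 15 servings → $15.00.
chicken breast only: max(2.2/0.8, 795/327) = 2.75 servings → $4.81.
almonds + cheddar with both targets exact would need a negative amount; discard.
almonds + chicken breast with both tight: 0.3274 servings and 2.218 servings → $4.27.
cheddar + chicken breast with both tight: 1.497 servings and 2.189 servings → $5.33.
Cheapest feasible corner: $4.27.

$4.27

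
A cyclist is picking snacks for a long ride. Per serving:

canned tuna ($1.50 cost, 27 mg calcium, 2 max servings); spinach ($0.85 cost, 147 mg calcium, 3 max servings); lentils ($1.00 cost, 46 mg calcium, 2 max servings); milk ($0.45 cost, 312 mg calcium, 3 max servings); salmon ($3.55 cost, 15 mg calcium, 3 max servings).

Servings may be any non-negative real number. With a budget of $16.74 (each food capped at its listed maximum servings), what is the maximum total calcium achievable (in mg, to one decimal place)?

1556.1 mg

Calcium per dollar: milk 693.3, spinach 172.9, lentils 46, canned tuna 18, salmon 4.225.
Take 3 servings of milk: spends $1.35, +936.0 mg calcium (running total 936.0 mg).
Take 3 servings of spinach: spends $2.55, +441.0 mg calcium (running total 1377.0 mg).
Take 2 servings of lentils: spends $2.00, +92.0 mg calcium (running total 1469.0 mg).
Take 2 servings of canned tuna: spends $3.00, +54.0 mg calcium (running total 1523.0 mg).
Take 2.208 servings of salmon: spends $7.84, +33.1 mg calcium (running total 1556.1 mg).
Greedy by best ratio exhausts the cost allowance optimally: 1556.1 mg.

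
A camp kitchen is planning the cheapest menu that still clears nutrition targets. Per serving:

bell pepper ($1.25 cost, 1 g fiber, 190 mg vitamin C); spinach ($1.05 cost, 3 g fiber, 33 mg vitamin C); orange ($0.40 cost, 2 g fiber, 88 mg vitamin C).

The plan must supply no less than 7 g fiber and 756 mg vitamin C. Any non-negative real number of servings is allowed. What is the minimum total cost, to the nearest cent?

bell pepper only: max(7/1, 756/190) = 7 servings → $8.75.
spinach only: max(7/3, 756/33) = 22.91 servings → $24.05.
orange only: max(7/2, 756/88) = 8.591 servings → $3.44.
bell pepper + spinach with both tight: 3.793 servings and 1.069 servings → $5.86.
bell pepper + orange with both tight: 3.068 servings and 1.966 servings → $4.62.
spinach + orange with both targets exact would need a negative amount; discard.
The minimum over all feasible corners is $3.44.

$3.44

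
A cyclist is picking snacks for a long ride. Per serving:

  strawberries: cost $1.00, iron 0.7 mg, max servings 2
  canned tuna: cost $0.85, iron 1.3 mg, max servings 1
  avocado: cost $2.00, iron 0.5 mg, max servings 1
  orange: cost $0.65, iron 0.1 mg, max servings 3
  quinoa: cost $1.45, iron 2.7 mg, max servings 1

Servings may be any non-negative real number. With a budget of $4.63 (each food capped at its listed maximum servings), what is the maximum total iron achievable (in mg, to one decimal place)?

Iron per dollar: quinoa 1.862, canned tuna 1.529, strawberries 0.7, avocado 0.25, orange 0.1538.
Take 1 serving of quinoa: spends $1.45, +2.7 mg iron (running total 2.7 mg).
Take 1 serving of canned tuna: spends $0.85, +1.3 mg iron (running total 4.0 mg).
Take 2 servings of strawberries: spends $2.00, +1.4 mg iron (running total 5.4 mg).
Take 0.165 servings of avocado: spends $0.33, +0.1 mg iron (running total 5.5 mg).
Filling greedily by iron-per-dollar is optimal for one linear limit, giving 5.5 mg.

5.5 mg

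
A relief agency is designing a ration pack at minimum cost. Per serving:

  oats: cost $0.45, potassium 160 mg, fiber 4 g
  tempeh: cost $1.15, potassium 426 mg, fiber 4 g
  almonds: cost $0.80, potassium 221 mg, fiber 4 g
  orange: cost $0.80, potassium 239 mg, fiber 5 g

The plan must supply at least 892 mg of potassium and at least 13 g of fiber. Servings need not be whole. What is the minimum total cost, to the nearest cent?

An LP optimum is at a vertex; with two nutrient constraints at most two foods are used. Check each candidate.
oats only: max(892/160, 13/4) = 5.575 servings → $2.51.
tempeh only: max(892/426, 13/4) = 3.25 servings → $3.74.
almonds only: max(892/221, 13/4) = 4.036 servings → $3.23.
orange only: max(892/239, 13/5) = 3.732 servings → $2.99.
oats + tempeh with both tight: 1.852 servings and 1.398 servings → $2.44.
oats + almonds: the both-tight solution has a negative serving — not a feasible corner.
oats + orange: the both-tight solution has a negative serving — not a feasible corner.
tempeh + almonds with both tight: 0.8476 servings and 2.402 servings → $2.90.
tempeh + orange with both tight: 1.152 servings and 1.678 servings → $2.67.
almonds + orange: the both-tight solution has a negative serving — not a feasible corner.
So the least-cost plan costs $2.44.

$2.44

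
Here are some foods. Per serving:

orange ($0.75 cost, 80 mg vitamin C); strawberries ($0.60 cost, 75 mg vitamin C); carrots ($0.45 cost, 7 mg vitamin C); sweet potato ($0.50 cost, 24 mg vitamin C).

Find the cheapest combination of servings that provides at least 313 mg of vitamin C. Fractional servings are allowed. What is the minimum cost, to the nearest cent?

$2.50

Cost per mg of vitamin C: strawberries $0.0080, orange $0.0094, sweet potato $0.0208, carrots $0.0643.
With no serving limits, use only strawberries: 313 mg / 75 mg = 4.173 servings × $0.60 = $2.50.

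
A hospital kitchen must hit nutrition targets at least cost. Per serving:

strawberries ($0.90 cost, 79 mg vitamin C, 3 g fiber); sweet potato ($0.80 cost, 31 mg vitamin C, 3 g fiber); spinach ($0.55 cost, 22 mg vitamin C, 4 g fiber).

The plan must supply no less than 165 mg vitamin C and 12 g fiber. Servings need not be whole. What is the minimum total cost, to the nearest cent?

Two binding constraints pin down two serving amounts, so the optimal mix uses at most two foods. The candidates are each food alone (scaled to the tighter of vitamin C/fiber) and each pair with both constraints tight.
strawberries only: max(165/79, 12/3) = 4 servings → $3.60.
sweet potato only: max(165/31, 12/3) = 5.323 servings → $4.26.
spinach only: max(165/22, 12/4) = 7.5 servings → $4.12.
strawberries + sweet potato with both tight: 0.8542 servings and 3.146 servings → $3.29.
strawberries + spinach with both tight: 1.584 servings and 1.812 servings → $2.42.
sweet potato + spinach: the both-tight solution has a negative serving — not a feasible corner.
Cheapest feasible corner: $2.42.

$2.42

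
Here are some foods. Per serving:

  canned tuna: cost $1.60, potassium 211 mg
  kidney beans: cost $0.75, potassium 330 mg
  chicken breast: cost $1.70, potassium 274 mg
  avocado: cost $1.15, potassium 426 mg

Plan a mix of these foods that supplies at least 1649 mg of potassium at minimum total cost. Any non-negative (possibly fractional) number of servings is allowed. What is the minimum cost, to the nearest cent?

$3.75

Cost per mg of potassium: kidney beans $0.0023, avocado $0.0027, chicken breast $0.0062, canned tuna $0.0076.
With no serving limits, use only kidney beans: 1649 mg / 330 mg = 4.997 servings × $0.75 = $3.75.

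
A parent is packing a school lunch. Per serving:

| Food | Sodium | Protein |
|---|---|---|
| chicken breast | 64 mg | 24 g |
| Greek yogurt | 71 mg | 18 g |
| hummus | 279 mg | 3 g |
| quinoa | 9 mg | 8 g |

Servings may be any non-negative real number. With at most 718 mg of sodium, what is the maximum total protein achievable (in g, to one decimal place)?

Protein per mg sodium: quinoa 0.8889, chicken breast 0.375, Greek yogurt 0.2535, hummus 0.01075.
With no serving limits, spend the whole sodium allowance on quinoa: 718 mg / 9 mg × 8 g = 638.2 g.

638.2 g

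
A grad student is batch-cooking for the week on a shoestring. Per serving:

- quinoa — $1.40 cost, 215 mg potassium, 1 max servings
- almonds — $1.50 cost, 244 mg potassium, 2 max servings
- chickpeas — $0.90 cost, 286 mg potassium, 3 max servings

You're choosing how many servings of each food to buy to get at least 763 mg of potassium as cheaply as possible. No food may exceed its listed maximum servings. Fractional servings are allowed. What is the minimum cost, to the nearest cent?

Cost per mg of potassium: chickpeas $0.0031, almonds $0.0061, quinoa $0.0065.
Take 2.668 servings of chickpeas: +763.0 mg potassium for $2.40 (total $2.40, still need 0.0 mg).
Greedy by cheapest-per-mg is optimal for a single linear constraint, so the minimum cost is $2.40.

$2.40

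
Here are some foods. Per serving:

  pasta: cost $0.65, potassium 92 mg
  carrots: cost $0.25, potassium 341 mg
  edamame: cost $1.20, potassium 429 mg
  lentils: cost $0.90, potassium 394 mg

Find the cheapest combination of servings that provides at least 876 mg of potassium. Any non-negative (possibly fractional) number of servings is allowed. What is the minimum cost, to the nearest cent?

Cost per mg of potassium: carrots $0.0007, lentils $0.0023, edamame $0.0028, pasta $0.0071.
With no serving limits, use only carrots: 876 mg / 341 mg = 2.569 servings × $0.25 = $0.64.

$0.64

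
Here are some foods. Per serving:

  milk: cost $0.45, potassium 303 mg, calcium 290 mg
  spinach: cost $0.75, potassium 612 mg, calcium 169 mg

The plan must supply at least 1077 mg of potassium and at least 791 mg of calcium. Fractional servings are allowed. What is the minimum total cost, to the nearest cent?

$1.51

A basic optimal solution has at most two foods positive. Try each food alone and each pair with both targets met exactly.
milk only: max(1077/303, 791/290) = 3.554 servings → $1.60.
spinach only: max(1077/612, 791/169) = 4.68 servings → $3.51.
milk + spinach with both tight: 2.392 servings and 0.5754 servings → $1.51.
Cheapest feasible corner: $1.51.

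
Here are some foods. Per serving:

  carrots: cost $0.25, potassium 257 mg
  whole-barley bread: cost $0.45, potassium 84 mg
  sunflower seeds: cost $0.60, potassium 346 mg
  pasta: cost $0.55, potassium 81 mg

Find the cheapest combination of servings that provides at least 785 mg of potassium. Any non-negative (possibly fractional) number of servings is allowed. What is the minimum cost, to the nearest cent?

Cost per mg of potassium: carrots $0.0010, sunflower seeds $0.0017, whole-barley bread $0.0054, pasta $0.0068.
With no serving limits, use only carrots: 785 mg / 257 mg = 3.054 servings × $0.25 = $0.76.

$0.76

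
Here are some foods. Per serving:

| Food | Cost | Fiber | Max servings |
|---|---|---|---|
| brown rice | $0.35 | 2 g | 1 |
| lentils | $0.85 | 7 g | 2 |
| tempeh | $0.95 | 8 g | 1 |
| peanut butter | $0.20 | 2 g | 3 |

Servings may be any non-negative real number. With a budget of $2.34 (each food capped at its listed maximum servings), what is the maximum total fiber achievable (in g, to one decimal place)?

20.5 g

Fiber per dollar: peanut butter 10, tempeh 8.421, lentils 8.235, brown rice 5.714.
Take 3 servings of peanut butter: spends $0.60, +6.0 g fiber (running total 6.0 g).
Take 1 serving of tempeh: spends $0.95, +8.0 g fiber (running total 14.0 g).
Take 0.9294 servings of lentils: spends $0.79, +6.5 g fiber (running total 20.5 g).
Filling greedily by fiber-per-dollar is optimal for one linear limit, giving 20.5 g.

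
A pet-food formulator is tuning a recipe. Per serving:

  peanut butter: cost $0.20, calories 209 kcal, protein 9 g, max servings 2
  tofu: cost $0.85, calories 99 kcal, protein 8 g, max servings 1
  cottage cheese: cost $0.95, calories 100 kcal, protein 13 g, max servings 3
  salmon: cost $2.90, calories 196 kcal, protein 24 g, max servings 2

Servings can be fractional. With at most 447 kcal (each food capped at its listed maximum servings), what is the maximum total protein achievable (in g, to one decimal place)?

Protein per kcal: cottage cheese 0.13, salmon 0.1224, tofu 0.08081, peanut butter 0.04306.
Take 3 servings of cottage cheese: uses 300 kcal, +39.0 g protein (running total 39.0 g).
Take 0.75 servings of salmon: uses 147 kcal, +18.0 g protein (running total 57.0 g).
Greedy by best ratio exhausts the calories allowance optimally: 57.0 g.

57.0 g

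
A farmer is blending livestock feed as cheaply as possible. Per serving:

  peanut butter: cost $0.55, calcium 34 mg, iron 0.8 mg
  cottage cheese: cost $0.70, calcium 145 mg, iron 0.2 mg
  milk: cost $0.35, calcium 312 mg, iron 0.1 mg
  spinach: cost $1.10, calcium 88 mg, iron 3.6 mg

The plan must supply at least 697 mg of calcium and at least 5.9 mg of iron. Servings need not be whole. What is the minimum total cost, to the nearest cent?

With two linear requirements the optimum uses one or two foods; enumerate the corners.
peanut butter only: max(697/34, 5.9/0.8) = 20.5 servings → $11.28.
cottage cheese only: max(697/145, 5.9/0.2) = 29.5 servings → $20.65.
milk only: max(697/312, 5.9/0.1) = 59 servings → $20.65.
spinach only: max(697/88, 5.9/3.6) = 7.92 servings → $8.71.
peanut butter + cottage cheese with both tight: 6.558 servings and 3.269 servings → $5.90.
peanut butter + milk with both tight: 7.194 servings and 1.45 servings → $4.46.
peanut butter + spinach: intersection lies outside the first quadrant.
cottage cheese + milk with both targets exact would need a negative amount; discard.
cottage cheese + spinach with both tight: 3.945 servings and 1.42 servings → $4.32.
milk + spinach with both tight: 1.786 servings and 1.589 servings → $2.37.
Cheapest feasible corner: $2.37.

$2.37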